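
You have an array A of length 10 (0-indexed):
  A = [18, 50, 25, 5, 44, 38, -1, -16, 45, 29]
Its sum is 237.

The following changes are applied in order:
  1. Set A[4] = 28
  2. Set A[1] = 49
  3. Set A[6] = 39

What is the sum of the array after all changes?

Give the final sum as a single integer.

Initial sum: 237
Change 1: A[4] 44 -> 28, delta = -16, sum = 221
Change 2: A[1] 50 -> 49, delta = -1, sum = 220
Change 3: A[6] -1 -> 39, delta = 40, sum = 260

Answer: 260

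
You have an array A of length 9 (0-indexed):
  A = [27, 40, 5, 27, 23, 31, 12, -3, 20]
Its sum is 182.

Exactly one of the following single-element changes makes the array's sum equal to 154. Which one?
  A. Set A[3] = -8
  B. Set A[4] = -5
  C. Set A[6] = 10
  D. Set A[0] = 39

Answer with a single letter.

Option A: A[3] 27->-8, delta=-35, new_sum=182+(-35)=147
Option B: A[4] 23->-5, delta=-28, new_sum=182+(-28)=154 <-- matches target
Option C: A[6] 12->10, delta=-2, new_sum=182+(-2)=180
Option D: A[0] 27->39, delta=12, new_sum=182+(12)=194

Answer: B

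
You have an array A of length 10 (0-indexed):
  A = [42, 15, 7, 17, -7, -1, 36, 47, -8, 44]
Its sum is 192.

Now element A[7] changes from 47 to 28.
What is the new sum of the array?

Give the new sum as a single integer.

Old value at index 7: 47
New value at index 7: 28
Delta = 28 - 47 = -19
New sum = old_sum + delta = 192 + (-19) = 173

Answer: 173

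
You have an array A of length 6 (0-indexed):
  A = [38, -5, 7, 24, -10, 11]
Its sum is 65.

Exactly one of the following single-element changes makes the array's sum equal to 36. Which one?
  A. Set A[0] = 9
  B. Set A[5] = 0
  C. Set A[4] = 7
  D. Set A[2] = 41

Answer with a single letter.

Option A: A[0] 38->9, delta=-29, new_sum=65+(-29)=36 <-- matches target
Option B: A[5] 11->0, delta=-11, new_sum=65+(-11)=54
Option C: A[4] -10->7, delta=17, new_sum=65+(17)=82
Option D: A[2] 7->41, delta=34, new_sum=65+(34)=99

Answer: A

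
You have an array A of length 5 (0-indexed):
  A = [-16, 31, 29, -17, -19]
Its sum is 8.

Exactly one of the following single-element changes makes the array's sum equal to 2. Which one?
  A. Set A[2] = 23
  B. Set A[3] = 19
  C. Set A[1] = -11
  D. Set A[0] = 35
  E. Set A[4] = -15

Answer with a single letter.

Option A: A[2] 29->23, delta=-6, new_sum=8+(-6)=2 <-- matches target
Option B: A[3] -17->19, delta=36, new_sum=8+(36)=44
Option C: A[1] 31->-11, delta=-42, new_sum=8+(-42)=-34
Option D: A[0] -16->35, delta=51, new_sum=8+(51)=59
Option E: A[4] -19->-15, delta=4, new_sum=8+(4)=12

Answer: A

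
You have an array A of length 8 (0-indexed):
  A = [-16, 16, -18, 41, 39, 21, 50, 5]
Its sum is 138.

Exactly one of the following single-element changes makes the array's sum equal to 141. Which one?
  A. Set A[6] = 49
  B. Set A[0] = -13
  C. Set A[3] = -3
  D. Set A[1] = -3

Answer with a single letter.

Answer: B

Derivation:
Option A: A[6] 50->49, delta=-1, new_sum=138+(-1)=137
Option B: A[0] -16->-13, delta=3, new_sum=138+(3)=141 <-- matches target
Option C: A[3] 41->-3, delta=-44, new_sum=138+(-44)=94
Option D: A[1] 16->-3, delta=-19, new_sum=138+(-19)=119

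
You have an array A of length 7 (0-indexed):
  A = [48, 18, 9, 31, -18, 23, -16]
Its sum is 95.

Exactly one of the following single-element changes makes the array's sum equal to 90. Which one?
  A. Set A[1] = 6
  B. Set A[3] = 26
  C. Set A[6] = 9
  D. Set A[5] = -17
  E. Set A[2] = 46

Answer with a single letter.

Option A: A[1] 18->6, delta=-12, new_sum=95+(-12)=83
Option B: A[3] 31->26, delta=-5, new_sum=95+(-5)=90 <-- matches target
Option C: A[6] -16->9, delta=25, new_sum=95+(25)=120
Option D: A[5] 23->-17, delta=-40, new_sum=95+(-40)=55
Option E: A[2] 9->46, delta=37, new_sum=95+(37)=132

Answer: B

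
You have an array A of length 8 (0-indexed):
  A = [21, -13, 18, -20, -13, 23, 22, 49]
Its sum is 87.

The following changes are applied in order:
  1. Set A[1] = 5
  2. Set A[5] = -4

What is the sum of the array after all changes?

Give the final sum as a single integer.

Answer: 78

Derivation:
Initial sum: 87
Change 1: A[1] -13 -> 5, delta = 18, sum = 105
Change 2: A[5] 23 -> -4, delta = -27, sum = 78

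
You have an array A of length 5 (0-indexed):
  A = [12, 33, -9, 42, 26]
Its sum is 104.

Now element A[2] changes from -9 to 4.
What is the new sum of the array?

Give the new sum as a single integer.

Old value at index 2: -9
New value at index 2: 4
Delta = 4 - -9 = 13
New sum = old_sum + delta = 104 + (13) = 117

Answer: 117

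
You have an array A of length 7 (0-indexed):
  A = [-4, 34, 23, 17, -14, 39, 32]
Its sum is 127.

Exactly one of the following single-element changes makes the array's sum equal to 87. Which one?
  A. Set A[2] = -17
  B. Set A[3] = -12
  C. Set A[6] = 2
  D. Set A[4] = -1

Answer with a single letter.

Option A: A[2] 23->-17, delta=-40, new_sum=127+(-40)=87 <-- matches target
Option B: A[3] 17->-12, delta=-29, new_sum=127+(-29)=98
Option C: A[6] 32->2, delta=-30, new_sum=127+(-30)=97
Option D: A[4] -14->-1, delta=13, new_sum=127+(13)=140

Answer: A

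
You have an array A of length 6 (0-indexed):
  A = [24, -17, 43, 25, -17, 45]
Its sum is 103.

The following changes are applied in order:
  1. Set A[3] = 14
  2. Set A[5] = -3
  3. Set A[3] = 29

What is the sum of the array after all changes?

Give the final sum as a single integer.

Initial sum: 103
Change 1: A[3] 25 -> 14, delta = -11, sum = 92
Change 2: A[5] 45 -> -3, delta = -48, sum = 44
Change 3: A[3] 14 -> 29, delta = 15, sum = 59

Answer: 59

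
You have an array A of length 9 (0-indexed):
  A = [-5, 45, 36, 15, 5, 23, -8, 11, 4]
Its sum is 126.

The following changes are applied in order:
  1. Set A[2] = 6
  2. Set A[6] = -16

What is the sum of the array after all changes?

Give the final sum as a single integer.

Initial sum: 126
Change 1: A[2] 36 -> 6, delta = -30, sum = 96
Change 2: A[6] -8 -> -16, delta = -8, sum = 88

Answer: 88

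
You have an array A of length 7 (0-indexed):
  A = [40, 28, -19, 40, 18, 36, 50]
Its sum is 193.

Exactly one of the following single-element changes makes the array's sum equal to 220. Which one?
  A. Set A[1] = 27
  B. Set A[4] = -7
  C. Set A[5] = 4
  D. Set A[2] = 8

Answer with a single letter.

Answer: D

Derivation:
Option A: A[1] 28->27, delta=-1, new_sum=193+(-1)=192
Option B: A[4] 18->-7, delta=-25, new_sum=193+(-25)=168
Option C: A[5] 36->4, delta=-32, new_sum=193+(-32)=161
Option D: A[2] -19->8, delta=27, new_sum=193+(27)=220 <-- matches target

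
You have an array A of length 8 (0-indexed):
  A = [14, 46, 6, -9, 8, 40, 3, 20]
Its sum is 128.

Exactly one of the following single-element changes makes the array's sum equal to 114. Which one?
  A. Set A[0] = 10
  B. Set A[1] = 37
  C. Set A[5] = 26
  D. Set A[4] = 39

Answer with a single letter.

Option A: A[0] 14->10, delta=-4, new_sum=128+(-4)=124
Option B: A[1] 46->37, delta=-9, new_sum=128+(-9)=119
Option C: A[5] 40->26, delta=-14, new_sum=128+(-14)=114 <-- matches target
Option D: A[4] 8->39, delta=31, new_sum=128+(31)=159

Answer: C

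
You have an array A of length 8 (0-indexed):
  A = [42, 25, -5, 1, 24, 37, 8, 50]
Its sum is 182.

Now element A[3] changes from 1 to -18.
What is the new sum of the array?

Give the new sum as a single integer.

Answer: 163

Derivation:
Old value at index 3: 1
New value at index 3: -18
Delta = -18 - 1 = -19
New sum = old_sum + delta = 182 + (-19) = 163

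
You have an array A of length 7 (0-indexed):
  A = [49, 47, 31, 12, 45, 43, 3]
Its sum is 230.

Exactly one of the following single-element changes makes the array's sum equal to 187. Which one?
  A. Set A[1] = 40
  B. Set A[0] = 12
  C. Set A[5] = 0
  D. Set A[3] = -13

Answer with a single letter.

Option A: A[1] 47->40, delta=-7, new_sum=230+(-7)=223
Option B: A[0] 49->12, delta=-37, new_sum=230+(-37)=193
Option C: A[5] 43->0, delta=-43, new_sum=230+(-43)=187 <-- matches target
Option D: A[3] 12->-13, delta=-25, new_sum=230+(-25)=205

Answer: C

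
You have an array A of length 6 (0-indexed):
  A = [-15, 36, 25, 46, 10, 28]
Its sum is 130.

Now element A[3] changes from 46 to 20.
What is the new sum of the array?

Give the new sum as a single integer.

Old value at index 3: 46
New value at index 3: 20
Delta = 20 - 46 = -26
New sum = old_sum + delta = 130 + (-26) = 104

Answer: 104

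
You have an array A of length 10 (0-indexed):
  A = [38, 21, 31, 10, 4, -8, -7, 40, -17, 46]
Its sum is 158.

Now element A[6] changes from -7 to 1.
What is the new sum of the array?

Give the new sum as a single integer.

Old value at index 6: -7
New value at index 6: 1
Delta = 1 - -7 = 8
New sum = old_sum + delta = 158 + (8) = 166

Answer: 166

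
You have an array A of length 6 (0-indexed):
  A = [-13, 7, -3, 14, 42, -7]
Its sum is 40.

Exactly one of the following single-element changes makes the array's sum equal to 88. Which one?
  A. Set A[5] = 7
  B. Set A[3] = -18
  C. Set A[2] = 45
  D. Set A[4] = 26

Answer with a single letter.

Option A: A[5] -7->7, delta=14, new_sum=40+(14)=54
Option B: A[3] 14->-18, delta=-32, new_sum=40+(-32)=8
Option C: A[2] -3->45, delta=48, new_sum=40+(48)=88 <-- matches target
Option D: A[4] 42->26, delta=-16, new_sum=40+(-16)=24

Answer: C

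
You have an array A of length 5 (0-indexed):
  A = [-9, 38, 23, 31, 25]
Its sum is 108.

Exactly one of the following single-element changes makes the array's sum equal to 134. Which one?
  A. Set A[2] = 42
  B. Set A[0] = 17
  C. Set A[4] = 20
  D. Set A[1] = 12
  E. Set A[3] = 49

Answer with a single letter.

Option A: A[2] 23->42, delta=19, new_sum=108+(19)=127
Option B: A[0] -9->17, delta=26, new_sum=108+(26)=134 <-- matches target
Option C: A[4] 25->20, delta=-5, new_sum=108+(-5)=103
Option D: A[1] 38->12, delta=-26, new_sum=108+(-26)=82
Option E: A[3] 31->49, delta=18, new_sum=108+(18)=126

Answer: B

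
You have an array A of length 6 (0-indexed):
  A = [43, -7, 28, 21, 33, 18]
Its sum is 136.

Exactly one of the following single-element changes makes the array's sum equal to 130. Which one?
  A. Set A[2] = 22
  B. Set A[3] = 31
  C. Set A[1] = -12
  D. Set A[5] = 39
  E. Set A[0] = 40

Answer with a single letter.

Answer: A

Derivation:
Option A: A[2] 28->22, delta=-6, new_sum=136+(-6)=130 <-- matches target
Option B: A[3] 21->31, delta=10, new_sum=136+(10)=146
Option C: A[1] -7->-12, delta=-5, new_sum=136+(-5)=131
Option D: A[5] 18->39, delta=21, new_sum=136+(21)=157
Option E: A[0] 43->40, delta=-3, new_sum=136+(-3)=133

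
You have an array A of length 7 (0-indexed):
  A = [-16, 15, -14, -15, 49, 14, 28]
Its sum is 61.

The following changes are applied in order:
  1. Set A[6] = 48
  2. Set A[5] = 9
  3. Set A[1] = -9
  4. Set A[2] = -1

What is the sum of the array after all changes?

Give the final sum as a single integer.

Initial sum: 61
Change 1: A[6] 28 -> 48, delta = 20, sum = 81
Change 2: A[5] 14 -> 9, delta = -5, sum = 76
Change 3: A[1] 15 -> -9, delta = -24, sum = 52
Change 4: A[2] -14 -> -1, delta = 13, sum = 65

Answer: 65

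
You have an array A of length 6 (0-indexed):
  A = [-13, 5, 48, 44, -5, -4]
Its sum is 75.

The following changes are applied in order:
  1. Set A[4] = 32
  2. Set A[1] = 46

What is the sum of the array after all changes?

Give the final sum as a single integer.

Initial sum: 75
Change 1: A[4] -5 -> 32, delta = 37, sum = 112
Change 2: A[1] 5 -> 46, delta = 41, sum = 153

Answer: 153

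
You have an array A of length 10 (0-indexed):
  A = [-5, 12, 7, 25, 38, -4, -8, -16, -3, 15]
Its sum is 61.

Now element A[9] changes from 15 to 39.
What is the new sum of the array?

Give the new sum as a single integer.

Answer: 85

Derivation:
Old value at index 9: 15
New value at index 9: 39
Delta = 39 - 15 = 24
New sum = old_sum + delta = 61 + (24) = 85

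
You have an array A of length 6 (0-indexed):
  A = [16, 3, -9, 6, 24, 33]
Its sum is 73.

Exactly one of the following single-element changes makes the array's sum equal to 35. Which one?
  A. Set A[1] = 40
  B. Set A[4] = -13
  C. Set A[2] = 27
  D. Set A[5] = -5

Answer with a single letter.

Answer: D

Derivation:
Option A: A[1] 3->40, delta=37, new_sum=73+(37)=110
Option B: A[4] 24->-13, delta=-37, new_sum=73+(-37)=36
Option C: A[2] -9->27, delta=36, new_sum=73+(36)=109
Option D: A[5] 33->-5, delta=-38, new_sum=73+(-38)=35 <-- matches target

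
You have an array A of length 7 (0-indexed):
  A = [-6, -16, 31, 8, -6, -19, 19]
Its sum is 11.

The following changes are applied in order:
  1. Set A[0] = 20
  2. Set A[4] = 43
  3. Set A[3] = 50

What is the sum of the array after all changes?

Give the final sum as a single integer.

Initial sum: 11
Change 1: A[0] -6 -> 20, delta = 26, sum = 37
Change 2: A[4] -6 -> 43, delta = 49, sum = 86
Change 3: A[3] 8 -> 50, delta = 42, sum = 128

Answer: 128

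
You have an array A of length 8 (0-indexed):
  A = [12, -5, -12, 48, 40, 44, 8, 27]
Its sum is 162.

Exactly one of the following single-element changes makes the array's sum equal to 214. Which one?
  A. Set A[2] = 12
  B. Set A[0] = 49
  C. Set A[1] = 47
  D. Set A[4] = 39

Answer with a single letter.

Answer: C

Derivation:
Option A: A[2] -12->12, delta=24, new_sum=162+(24)=186
Option B: A[0] 12->49, delta=37, new_sum=162+(37)=199
Option C: A[1] -5->47, delta=52, new_sum=162+(52)=214 <-- matches target
Option D: A[4] 40->39, delta=-1, new_sum=162+(-1)=161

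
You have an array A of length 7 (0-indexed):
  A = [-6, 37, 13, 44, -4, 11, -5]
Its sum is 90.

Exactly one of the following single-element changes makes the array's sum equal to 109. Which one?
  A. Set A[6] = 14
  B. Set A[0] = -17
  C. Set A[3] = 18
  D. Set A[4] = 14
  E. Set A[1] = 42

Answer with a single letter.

Answer: A

Derivation:
Option A: A[6] -5->14, delta=19, new_sum=90+(19)=109 <-- matches target
Option B: A[0] -6->-17, delta=-11, new_sum=90+(-11)=79
Option C: A[3] 44->18, delta=-26, new_sum=90+(-26)=64
Option D: A[4] -4->14, delta=18, new_sum=90+(18)=108
Option E: A[1] 37->42, delta=5, new_sum=90+(5)=95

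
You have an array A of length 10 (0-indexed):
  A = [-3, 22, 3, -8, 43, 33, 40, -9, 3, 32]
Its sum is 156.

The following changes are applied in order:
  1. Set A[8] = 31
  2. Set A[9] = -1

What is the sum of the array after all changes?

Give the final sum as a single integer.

Initial sum: 156
Change 1: A[8] 3 -> 31, delta = 28, sum = 184
Change 2: A[9] 32 -> -1, delta = -33, sum = 151

Answer: 151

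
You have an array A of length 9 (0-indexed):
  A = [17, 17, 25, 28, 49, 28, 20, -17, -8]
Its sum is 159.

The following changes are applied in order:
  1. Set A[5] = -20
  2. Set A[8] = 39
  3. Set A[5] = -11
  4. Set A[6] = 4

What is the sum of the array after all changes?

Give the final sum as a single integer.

Initial sum: 159
Change 1: A[5] 28 -> -20, delta = -48, sum = 111
Change 2: A[8] -8 -> 39, delta = 47, sum = 158
Change 3: A[5] -20 -> -11, delta = 9, sum = 167
Change 4: A[6] 20 -> 4, delta = -16, sum = 151

Answer: 151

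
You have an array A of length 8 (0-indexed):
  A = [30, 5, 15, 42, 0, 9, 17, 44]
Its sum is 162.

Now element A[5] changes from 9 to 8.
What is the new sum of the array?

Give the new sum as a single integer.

Old value at index 5: 9
New value at index 5: 8
Delta = 8 - 9 = -1
New sum = old_sum + delta = 162 + (-1) = 161

Answer: 161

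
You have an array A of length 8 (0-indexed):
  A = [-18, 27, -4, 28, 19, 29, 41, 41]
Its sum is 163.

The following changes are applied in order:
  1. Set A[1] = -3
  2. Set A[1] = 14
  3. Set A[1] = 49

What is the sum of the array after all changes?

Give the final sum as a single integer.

Initial sum: 163
Change 1: A[1] 27 -> -3, delta = -30, sum = 133
Change 2: A[1] -3 -> 14, delta = 17, sum = 150
Change 3: A[1] 14 -> 49, delta = 35, sum = 185

Answer: 185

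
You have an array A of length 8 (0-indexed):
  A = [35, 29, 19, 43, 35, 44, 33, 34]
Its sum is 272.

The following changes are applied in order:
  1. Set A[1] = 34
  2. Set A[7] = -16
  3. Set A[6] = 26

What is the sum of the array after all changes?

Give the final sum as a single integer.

Initial sum: 272
Change 1: A[1] 29 -> 34, delta = 5, sum = 277
Change 2: A[7] 34 -> -16, delta = -50, sum = 227
Change 3: A[6] 33 -> 26, delta = -7, sum = 220

Answer: 220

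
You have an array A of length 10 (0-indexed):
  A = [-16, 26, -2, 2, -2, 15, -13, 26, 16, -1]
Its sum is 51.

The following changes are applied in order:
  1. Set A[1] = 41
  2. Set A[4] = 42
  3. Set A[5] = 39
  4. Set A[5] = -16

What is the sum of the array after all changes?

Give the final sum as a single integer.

Initial sum: 51
Change 1: A[1] 26 -> 41, delta = 15, sum = 66
Change 2: A[4] -2 -> 42, delta = 44, sum = 110
Change 3: A[5] 15 -> 39, delta = 24, sum = 134
Change 4: A[5] 39 -> -16, delta = -55, sum = 79

Answer: 79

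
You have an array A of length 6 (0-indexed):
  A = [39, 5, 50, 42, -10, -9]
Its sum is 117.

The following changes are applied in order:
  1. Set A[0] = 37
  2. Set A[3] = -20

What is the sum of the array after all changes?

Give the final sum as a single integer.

Initial sum: 117
Change 1: A[0] 39 -> 37, delta = -2, sum = 115
Change 2: A[3] 42 -> -20, delta = -62, sum = 53

Answer: 53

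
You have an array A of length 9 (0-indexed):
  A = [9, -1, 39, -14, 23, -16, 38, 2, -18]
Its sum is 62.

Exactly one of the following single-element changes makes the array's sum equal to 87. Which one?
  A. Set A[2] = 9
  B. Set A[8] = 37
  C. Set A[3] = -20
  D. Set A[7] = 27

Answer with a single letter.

Answer: D

Derivation:
Option A: A[2] 39->9, delta=-30, new_sum=62+(-30)=32
Option B: A[8] -18->37, delta=55, new_sum=62+(55)=117
Option C: A[3] -14->-20, delta=-6, new_sum=62+(-6)=56
Option D: A[7] 2->27, delta=25, new_sum=62+(25)=87 <-- matches target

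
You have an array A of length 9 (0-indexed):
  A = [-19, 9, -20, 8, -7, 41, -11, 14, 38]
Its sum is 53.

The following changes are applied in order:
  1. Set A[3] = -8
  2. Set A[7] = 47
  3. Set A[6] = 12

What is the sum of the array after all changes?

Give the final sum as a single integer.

Answer: 93

Derivation:
Initial sum: 53
Change 1: A[3] 8 -> -8, delta = -16, sum = 37
Change 2: A[7] 14 -> 47, delta = 33, sum = 70
Change 3: A[6] -11 -> 12, delta = 23, sum = 93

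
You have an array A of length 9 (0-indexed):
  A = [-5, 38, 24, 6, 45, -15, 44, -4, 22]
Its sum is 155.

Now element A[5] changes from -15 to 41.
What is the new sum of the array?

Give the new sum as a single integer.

Answer: 211

Derivation:
Old value at index 5: -15
New value at index 5: 41
Delta = 41 - -15 = 56
New sum = old_sum + delta = 155 + (56) = 211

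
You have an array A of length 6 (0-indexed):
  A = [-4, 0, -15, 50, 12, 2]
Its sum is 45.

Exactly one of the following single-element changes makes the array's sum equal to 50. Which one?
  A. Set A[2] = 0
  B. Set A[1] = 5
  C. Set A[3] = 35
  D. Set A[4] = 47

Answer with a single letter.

Option A: A[2] -15->0, delta=15, new_sum=45+(15)=60
Option B: A[1] 0->5, delta=5, new_sum=45+(5)=50 <-- matches target
Option C: A[3] 50->35, delta=-15, new_sum=45+(-15)=30
Option D: A[4] 12->47, delta=35, new_sum=45+(35)=80

Answer: B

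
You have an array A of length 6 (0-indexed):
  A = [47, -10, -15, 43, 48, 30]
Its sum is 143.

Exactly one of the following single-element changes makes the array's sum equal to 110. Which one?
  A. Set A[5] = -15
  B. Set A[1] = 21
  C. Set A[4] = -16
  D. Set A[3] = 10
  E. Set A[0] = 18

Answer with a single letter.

Option A: A[5] 30->-15, delta=-45, new_sum=143+(-45)=98
Option B: A[1] -10->21, delta=31, new_sum=143+(31)=174
Option C: A[4] 48->-16, delta=-64, new_sum=143+(-64)=79
Option D: A[3] 43->10, delta=-33, new_sum=143+(-33)=110 <-- matches target
Option E: A[0] 47->18, delta=-29, new_sum=143+(-29)=114

Answer: D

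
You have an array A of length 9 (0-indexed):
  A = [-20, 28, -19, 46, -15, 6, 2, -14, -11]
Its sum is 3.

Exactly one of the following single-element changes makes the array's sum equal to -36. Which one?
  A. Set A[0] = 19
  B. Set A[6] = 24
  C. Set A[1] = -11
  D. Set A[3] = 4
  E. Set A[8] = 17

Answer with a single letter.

Answer: C

Derivation:
Option A: A[0] -20->19, delta=39, new_sum=3+(39)=42
Option B: A[6] 2->24, delta=22, new_sum=3+(22)=25
Option C: A[1] 28->-11, delta=-39, new_sum=3+(-39)=-36 <-- matches target
Option D: A[3] 46->4, delta=-42, new_sum=3+(-42)=-39
Option E: A[8] -11->17, delta=28, new_sum=3+(28)=31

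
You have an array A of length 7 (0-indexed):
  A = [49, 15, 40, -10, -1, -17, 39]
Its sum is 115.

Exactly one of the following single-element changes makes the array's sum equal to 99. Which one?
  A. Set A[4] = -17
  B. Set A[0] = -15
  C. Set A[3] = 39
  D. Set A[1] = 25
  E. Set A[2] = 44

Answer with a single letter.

Option A: A[4] -1->-17, delta=-16, new_sum=115+(-16)=99 <-- matches target
Option B: A[0] 49->-15, delta=-64, new_sum=115+(-64)=51
Option C: A[3] -10->39, delta=49, new_sum=115+(49)=164
Option D: A[1] 15->25, delta=10, new_sum=115+(10)=125
Option E: A[2] 40->44, delta=4, new_sum=115+(4)=119

Answer: A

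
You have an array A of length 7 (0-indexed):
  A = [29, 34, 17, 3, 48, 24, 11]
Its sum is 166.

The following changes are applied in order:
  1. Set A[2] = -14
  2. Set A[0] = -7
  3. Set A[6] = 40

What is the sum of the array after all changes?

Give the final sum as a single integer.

Initial sum: 166
Change 1: A[2] 17 -> -14, delta = -31, sum = 135
Change 2: A[0] 29 -> -7, delta = -36, sum = 99
Change 3: A[6] 11 -> 40, delta = 29, sum = 128

Answer: 128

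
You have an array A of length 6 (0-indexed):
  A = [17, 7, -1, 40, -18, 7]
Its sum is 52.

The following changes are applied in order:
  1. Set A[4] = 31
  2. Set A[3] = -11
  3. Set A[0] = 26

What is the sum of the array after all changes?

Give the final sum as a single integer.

Initial sum: 52
Change 1: A[4] -18 -> 31, delta = 49, sum = 101
Change 2: A[3] 40 -> -11, delta = -51, sum = 50
Change 3: A[0] 17 -> 26, delta = 9, sum = 59

Answer: 59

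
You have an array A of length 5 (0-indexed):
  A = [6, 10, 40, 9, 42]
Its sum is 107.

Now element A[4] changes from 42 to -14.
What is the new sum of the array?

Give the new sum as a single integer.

Answer: 51

Derivation:
Old value at index 4: 42
New value at index 4: -14
Delta = -14 - 42 = -56
New sum = old_sum + delta = 107 + (-56) = 51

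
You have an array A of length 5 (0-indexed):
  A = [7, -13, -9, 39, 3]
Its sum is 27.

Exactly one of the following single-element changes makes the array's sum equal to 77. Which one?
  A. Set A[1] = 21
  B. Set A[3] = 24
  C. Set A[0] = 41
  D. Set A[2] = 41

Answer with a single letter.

Answer: D

Derivation:
Option A: A[1] -13->21, delta=34, new_sum=27+(34)=61
Option B: A[3] 39->24, delta=-15, new_sum=27+(-15)=12
Option C: A[0] 7->41, delta=34, new_sum=27+(34)=61
Option D: A[2] -9->41, delta=50, new_sum=27+(50)=77 <-- matches target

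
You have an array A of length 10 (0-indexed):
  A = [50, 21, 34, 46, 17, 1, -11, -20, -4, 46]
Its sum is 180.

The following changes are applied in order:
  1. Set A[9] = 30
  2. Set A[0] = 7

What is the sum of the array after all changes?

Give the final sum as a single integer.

Answer: 121

Derivation:
Initial sum: 180
Change 1: A[9] 46 -> 30, delta = -16, sum = 164
Change 2: A[0] 50 -> 7, delta = -43, sum = 121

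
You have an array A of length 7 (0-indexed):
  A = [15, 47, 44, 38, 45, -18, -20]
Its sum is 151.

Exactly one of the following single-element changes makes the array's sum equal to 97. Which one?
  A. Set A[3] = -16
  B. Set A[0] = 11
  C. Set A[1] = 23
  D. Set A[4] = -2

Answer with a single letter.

Option A: A[3] 38->-16, delta=-54, new_sum=151+(-54)=97 <-- matches target
Option B: A[0] 15->11, delta=-4, new_sum=151+(-4)=147
Option C: A[1] 47->23, delta=-24, new_sum=151+(-24)=127
Option D: A[4] 45->-2, delta=-47, new_sum=151+(-47)=104

Answer: A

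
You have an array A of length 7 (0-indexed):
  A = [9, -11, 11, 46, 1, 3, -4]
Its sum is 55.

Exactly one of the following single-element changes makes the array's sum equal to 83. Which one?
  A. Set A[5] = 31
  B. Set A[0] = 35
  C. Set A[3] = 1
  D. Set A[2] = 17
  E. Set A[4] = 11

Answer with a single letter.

Answer: A

Derivation:
Option A: A[5] 3->31, delta=28, new_sum=55+(28)=83 <-- matches target
Option B: A[0] 9->35, delta=26, new_sum=55+(26)=81
Option C: A[3] 46->1, delta=-45, new_sum=55+(-45)=10
Option D: A[2] 11->17, delta=6, new_sum=55+(6)=61
Option E: A[4] 1->11, delta=10, new_sum=55+(10)=65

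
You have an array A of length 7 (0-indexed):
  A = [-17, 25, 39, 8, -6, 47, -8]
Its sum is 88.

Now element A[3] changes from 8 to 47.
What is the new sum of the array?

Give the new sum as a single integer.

Old value at index 3: 8
New value at index 3: 47
Delta = 47 - 8 = 39
New sum = old_sum + delta = 88 + (39) = 127

Answer: 127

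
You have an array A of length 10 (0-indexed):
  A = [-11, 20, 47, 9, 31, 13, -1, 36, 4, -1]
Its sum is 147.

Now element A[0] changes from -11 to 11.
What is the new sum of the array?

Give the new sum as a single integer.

Old value at index 0: -11
New value at index 0: 11
Delta = 11 - -11 = 22
New sum = old_sum + delta = 147 + (22) = 169

Answer: 169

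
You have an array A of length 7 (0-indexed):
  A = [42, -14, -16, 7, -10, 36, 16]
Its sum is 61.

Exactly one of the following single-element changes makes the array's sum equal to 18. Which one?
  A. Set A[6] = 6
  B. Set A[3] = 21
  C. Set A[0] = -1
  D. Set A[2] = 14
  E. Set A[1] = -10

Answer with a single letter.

Answer: C

Derivation:
Option A: A[6] 16->6, delta=-10, new_sum=61+(-10)=51
Option B: A[3] 7->21, delta=14, new_sum=61+(14)=75
Option C: A[0] 42->-1, delta=-43, new_sum=61+(-43)=18 <-- matches target
Option D: A[2] -16->14, delta=30, new_sum=61+(30)=91
Option E: A[1] -14->-10, delta=4, new_sum=61+(4)=65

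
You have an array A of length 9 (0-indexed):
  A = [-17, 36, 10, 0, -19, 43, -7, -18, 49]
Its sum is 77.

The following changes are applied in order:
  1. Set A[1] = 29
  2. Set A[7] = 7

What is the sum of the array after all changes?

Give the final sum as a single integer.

Initial sum: 77
Change 1: A[1] 36 -> 29, delta = -7, sum = 70
Change 2: A[7] -18 -> 7, delta = 25, sum = 95

Answer: 95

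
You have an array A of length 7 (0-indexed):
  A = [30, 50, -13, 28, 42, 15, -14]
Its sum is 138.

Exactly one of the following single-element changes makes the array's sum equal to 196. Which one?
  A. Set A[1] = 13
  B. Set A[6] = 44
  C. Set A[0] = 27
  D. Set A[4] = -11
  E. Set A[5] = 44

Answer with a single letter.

Option A: A[1] 50->13, delta=-37, new_sum=138+(-37)=101
Option B: A[6] -14->44, delta=58, new_sum=138+(58)=196 <-- matches target
Option C: A[0] 30->27, delta=-3, new_sum=138+(-3)=135
Option D: A[4] 42->-11, delta=-53, new_sum=138+(-53)=85
Option E: A[5] 15->44, delta=29, new_sum=138+(29)=167

Answer: B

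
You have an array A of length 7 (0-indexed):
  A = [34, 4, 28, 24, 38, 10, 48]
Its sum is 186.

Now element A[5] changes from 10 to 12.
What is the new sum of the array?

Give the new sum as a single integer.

Old value at index 5: 10
New value at index 5: 12
Delta = 12 - 10 = 2
New sum = old_sum + delta = 186 + (2) = 188

Answer: 188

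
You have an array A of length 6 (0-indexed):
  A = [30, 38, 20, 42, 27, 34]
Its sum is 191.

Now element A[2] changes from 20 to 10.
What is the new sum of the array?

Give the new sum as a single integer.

Answer: 181

Derivation:
Old value at index 2: 20
New value at index 2: 10
Delta = 10 - 20 = -10
New sum = old_sum + delta = 191 + (-10) = 181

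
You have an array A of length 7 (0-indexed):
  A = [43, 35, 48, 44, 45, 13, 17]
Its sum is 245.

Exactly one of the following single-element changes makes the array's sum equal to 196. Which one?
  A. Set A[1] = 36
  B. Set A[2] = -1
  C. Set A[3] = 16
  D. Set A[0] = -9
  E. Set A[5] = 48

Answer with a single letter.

Option A: A[1] 35->36, delta=1, new_sum=245+(1)=246
Option B: A[2] 48->-1, delta=-49, new_sum=245+(-49)=196 <-- matches target
Option C: A[3] 44->16, delta=-28, new_sum=245+(-28)=217
Option D: A[0] 43->-9, delta=-52, new_sum=245+(-52)=193
Option E: A[5] 13->48, delta=35, new_sum=245+(35)=280

Answer: B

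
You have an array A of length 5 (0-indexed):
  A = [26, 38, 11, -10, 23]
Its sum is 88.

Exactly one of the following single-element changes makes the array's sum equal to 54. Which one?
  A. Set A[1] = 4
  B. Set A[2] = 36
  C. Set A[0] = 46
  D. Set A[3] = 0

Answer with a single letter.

Answer: A

Derivation:
Option A: A[1] 38->4, delta=-34, new_sum=88+(-34)=54 <-- matches target
Option B: A[2] 11->36, delta=25, new_sum=88+(25)=113
Option C: A[0] 26->46, delta=20, new_sum=88+(20)=108
Option D: A[3] -10->0, delta=10, new_sum=88+(10)=98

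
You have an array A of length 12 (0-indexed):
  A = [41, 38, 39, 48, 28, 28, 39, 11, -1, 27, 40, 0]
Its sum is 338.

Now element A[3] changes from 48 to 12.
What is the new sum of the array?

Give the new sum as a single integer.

Answer: 302

Derivation:
Old value at index 3: 48
New value at index 3: 12
Delta = 12 - 48 = -36
New sum = old_sum + delta = 338 + (-36) = 302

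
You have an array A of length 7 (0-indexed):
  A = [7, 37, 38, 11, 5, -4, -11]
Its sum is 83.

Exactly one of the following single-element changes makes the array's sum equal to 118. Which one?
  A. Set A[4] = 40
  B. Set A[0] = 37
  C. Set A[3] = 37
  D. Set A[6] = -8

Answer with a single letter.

Option A: A[4] 5->40, delta=35, new_sum=83+(35)=118 <-- matches target
Option B: A[0] 7->37, delta=30, new_sum=83+(30)=113
Option C: A[3] 11->37, delta=26, new_sum=83+(26)=109
Option D: A[6] -11->-8, delta=3, new_sum=83+(3)=86

Answer: A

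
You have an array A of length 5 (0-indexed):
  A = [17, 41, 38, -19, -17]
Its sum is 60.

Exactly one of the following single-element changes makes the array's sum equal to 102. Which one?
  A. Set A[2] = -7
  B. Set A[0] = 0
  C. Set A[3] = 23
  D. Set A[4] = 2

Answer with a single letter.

Answer: C

Derivation:
Option A: A[2] 38->-7, delta=-45, new_sum=60+(-45)=15
Option B: A[0] 17->0, delta=-17, new_sum=60+(-17)=43
Option C: A[3] -19->23, delta=42, new_sum=60+(42)=102 <-- matches target
Option D: A[4] -17->2, delta=19, new_sum=60+(19)=79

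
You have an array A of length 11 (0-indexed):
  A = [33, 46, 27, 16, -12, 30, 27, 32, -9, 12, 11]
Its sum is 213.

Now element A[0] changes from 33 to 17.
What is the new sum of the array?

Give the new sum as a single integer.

Old value at index 0: 33
New value at index 0: 17
Delta = 17 - 33 = -16
New sum = old_sum + delta = 213 + (-16) = 197

Answer: 197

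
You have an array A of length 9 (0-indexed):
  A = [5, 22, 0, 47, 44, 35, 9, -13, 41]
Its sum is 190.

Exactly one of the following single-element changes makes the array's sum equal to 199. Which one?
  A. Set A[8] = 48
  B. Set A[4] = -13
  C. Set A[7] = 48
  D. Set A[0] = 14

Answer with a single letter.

Answer: D

Derivation:
Option A: A[8] 41->48, delta=7, new_sum=190+(7)=197
Option B: A[4] 44->-13, delta=-57, new_sum=190+(-57)=133
Option C: A[7] -13->48, delta=61, new_sum=190+(61)=251
Option D: A[0] 5->14, delta=9, new_sum=190+(9)=199 <-- matches target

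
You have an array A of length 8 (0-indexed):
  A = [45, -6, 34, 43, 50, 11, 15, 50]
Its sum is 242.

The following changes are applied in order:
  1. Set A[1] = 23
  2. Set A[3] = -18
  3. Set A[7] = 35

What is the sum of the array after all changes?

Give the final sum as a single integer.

Answer: 195

Derivation:
Initial sum: 242
Change 1: A[1] -6 -> 23, delta = 29, sum = 271
Change 2: A[3] 43 -> -18, delta = -61, sum = 210
Change 3: A[7] 50 -> 35, delta = -15, sum = 195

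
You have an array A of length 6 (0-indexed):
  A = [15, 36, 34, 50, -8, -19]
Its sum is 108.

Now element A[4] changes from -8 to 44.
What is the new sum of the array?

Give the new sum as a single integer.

Old value at index 4: -8
New value at index 4: 44
Delta = 44 - -8 = 52
New sum = old_sum + delta = 108 + (52) = 160

Answer: 160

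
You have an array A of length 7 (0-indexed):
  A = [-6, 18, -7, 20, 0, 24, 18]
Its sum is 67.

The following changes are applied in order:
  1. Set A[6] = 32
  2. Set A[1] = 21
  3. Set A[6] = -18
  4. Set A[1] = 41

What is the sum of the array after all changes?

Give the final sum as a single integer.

Initial sum: 67
Change 1: A[6] 18 -> 32, delta = 14, sum = 81
Change 2: A[1] 18 -> 21, delta = 3, sum = 84
Change 3: A[6] 32 -> -18, delta = -50, sum = 34
Change 4: A[1] 21 -> 41, delta = 20, sum = 54

Answer: 54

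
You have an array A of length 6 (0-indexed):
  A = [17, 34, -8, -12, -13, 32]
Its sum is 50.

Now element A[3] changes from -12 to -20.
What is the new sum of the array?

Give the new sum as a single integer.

Answer: 42

Derivation:
Old value at index 3: -12
New value at index 3: -20
Delta = -20 - -12 = -8
New sum = old_sum + delta = 50 + (-8) = 42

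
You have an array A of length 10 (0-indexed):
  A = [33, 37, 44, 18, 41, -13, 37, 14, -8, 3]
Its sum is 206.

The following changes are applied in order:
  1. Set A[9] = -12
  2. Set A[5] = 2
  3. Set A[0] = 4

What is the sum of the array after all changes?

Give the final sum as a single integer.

Answer: 177

Derivation:
Initial sum: 206
Change 1: A[9] 3 -> -12, delta = -15, sum = 191
Change 2: A[5] -13 -> 2, delta = 15, sum = 206
Change 3: A[0] 33 -> 4, delta = -29, sum = 177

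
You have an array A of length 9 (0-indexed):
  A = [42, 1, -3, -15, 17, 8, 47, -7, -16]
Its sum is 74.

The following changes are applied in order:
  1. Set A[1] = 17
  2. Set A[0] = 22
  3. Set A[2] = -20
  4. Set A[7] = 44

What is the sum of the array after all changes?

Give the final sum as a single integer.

Answer: 104

Derivation:
Initial sum: 74
Change 1: A[1] 1 -> 17, delta = 16, sum = 90
Change 2: A[0] 42 -> 22, delta = -20, sum = 70
Change 3: A[2] -3 -> -20, delta = -17, sum = 53
Change 4: A[7] -7 -> 44, delta = 51, sum = 104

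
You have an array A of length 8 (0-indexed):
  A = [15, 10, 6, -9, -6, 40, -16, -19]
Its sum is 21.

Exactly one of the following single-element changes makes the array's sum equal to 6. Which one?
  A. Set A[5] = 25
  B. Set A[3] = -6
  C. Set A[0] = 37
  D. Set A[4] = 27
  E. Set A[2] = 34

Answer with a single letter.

Answer: A

Derivation:
Option A: A[5] 40->25, delta=-15, new_sum=21+(-15)=6 <-- matches target
Option B: A[3] -9->-6, delta=3, new_sum=21+(3)=24
Option C: A[0] 15->37, delta=22, new_sum=21+(22)=43
Option D: A[4] -6->27, delta=33, new_sum=21+(33)=54
Option E: A[2] 6->34, delta=28, new_sum=21+(28)=49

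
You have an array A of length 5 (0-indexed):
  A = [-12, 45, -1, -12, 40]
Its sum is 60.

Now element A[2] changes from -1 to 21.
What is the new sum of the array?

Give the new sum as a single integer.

Old value at index 2: -1
New value at index 2: 21
Delta = 21 - -1 = 22
New sum = old_sum + delta = 60 + (22) = 82

Answer: 82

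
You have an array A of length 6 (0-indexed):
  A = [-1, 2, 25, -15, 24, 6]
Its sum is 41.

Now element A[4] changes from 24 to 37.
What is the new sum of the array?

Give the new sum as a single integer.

Answer: 54

Derivation:
Old value at index 4: 24
New value at index 4: 37
Delta = 37 - 24 = 13
New sum = old_sum + delta = 41 + (13) = 54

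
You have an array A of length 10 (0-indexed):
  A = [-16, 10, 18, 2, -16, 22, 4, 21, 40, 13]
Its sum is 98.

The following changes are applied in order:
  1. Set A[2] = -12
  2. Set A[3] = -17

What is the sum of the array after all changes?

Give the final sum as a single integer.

Initial sum: 98
Change 1: A[2] 18 -> -12, delta = -30, sum = 68
Change 2: A[3] 2 -> -17, delta = -19, sum = 49

Answer: 49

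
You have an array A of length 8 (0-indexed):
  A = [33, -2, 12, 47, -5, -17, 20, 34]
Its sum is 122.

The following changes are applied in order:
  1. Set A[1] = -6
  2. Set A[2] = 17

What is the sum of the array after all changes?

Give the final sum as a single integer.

Initial sum: 122
Change 1: A[1] -2 -> -6, delta = -4, sum = 118
Change 2: A[2] 12 -> 17, delta = 5, sum = 123

Answer: 123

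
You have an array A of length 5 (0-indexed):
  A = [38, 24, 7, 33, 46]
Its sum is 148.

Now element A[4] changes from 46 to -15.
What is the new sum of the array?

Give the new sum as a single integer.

Old value at index 4: 46
New value at index 4: -15
Delta = -15 - 46 = -61
New sum = old_sum + delta = 148 + (-61) = 87

Answer: 87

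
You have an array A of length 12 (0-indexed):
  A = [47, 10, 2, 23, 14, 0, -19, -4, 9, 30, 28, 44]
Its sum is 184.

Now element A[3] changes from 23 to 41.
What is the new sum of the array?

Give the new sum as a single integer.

Old value at index 3: 23
New value at index 3: 41
Delta = 41 - 23 = 18
New sum = old_sum + delta = 184 + (18) = 202

Answer: 202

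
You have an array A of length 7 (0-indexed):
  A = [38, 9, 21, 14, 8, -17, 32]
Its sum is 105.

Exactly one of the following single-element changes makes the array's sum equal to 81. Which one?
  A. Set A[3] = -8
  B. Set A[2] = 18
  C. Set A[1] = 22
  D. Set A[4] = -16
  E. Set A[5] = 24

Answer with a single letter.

Answer: D

Derivation:
Option A: A[3] 14->-8, delta=-22, new_sum=105+(-22)=83
Option B: A[2] 21->18, delta=-3, new_sum=105+(-3)=102
Option C: A[1] 9->22, delta=13, new_sum=105+(13)=118
Option D: A[4] 8->-16, delta=-24, new_sum=105+(-24)=81 <-- matches target
Option E: A[5] -17->24, delta=41, new_sum=105+(41)=146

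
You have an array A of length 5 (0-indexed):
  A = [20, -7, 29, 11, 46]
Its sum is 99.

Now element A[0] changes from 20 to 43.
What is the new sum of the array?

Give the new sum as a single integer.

Answer: 122

Derivation:
Old value at index 0: 20
New value at index 0: 43
Delta = 43 - 20 = 23
New sum = old_sum + delta = 99 + (23) = 122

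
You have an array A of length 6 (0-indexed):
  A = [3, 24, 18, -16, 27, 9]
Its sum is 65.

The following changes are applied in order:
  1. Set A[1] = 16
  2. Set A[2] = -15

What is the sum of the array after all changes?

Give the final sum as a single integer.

Initial sum: 65
Change 1: A[1] 24 -> 16, delta = -8, sum = 57
Change 2: A[2] 18 -> -15, delta = -33, sum = 24

Answer: 24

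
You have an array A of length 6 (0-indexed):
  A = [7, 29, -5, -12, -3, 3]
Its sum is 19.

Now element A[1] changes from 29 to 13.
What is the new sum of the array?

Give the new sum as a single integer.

Answer: 3

Derivation:
Old value at index 1: 29
New value at index 1: 13
Delta = 13 - 29 = -16
New sum = old_sum + delta = 19 + (-16) = 3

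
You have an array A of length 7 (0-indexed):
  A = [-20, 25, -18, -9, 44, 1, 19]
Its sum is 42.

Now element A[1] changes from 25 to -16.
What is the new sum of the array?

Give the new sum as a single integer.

Answer: 1

Derivation:
Old value at index 1: 25
New value at index 1: -16
Delta = -16 - 25 = -41
New sum = old_sum + delta = 42 + (-41) = 1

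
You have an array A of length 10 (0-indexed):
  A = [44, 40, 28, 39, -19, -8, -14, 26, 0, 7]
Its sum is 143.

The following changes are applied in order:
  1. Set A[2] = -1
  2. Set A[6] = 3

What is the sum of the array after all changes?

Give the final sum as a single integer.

Initial sum: 143
Change 1: A[2] 28 -> -1, delta = -29, sum = 114
Change 2: A[6] -14 -> 3, delta = 17, sum = 131

Answer: 131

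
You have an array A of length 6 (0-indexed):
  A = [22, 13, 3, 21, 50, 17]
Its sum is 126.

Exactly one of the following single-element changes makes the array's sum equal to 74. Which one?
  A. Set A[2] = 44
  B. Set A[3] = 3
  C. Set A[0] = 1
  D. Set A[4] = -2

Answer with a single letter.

Option A: A[2] 3->44, delta=41, new_sum=126+(41)=167
Option B: A[3] 21->3, delta=-18, new_sum=126+(-18)=108
Option C: A[0] 22->1, delta=-21, new_sum=126+(-21)=105
Option D: A[4] 50->-2, delta=-52, new_sum=126+(-52)=74 <-- matches target

Answer: D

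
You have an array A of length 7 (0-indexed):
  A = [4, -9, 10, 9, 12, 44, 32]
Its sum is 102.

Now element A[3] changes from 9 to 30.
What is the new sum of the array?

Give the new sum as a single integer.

Old value at index 3: 9
New value at index 3: 30
Delta = 30 - 9 = 21
New sum = old_sum + delta = 102 + (21) = 123

Answer: 123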